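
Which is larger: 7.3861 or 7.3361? 7.3861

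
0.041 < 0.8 True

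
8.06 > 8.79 False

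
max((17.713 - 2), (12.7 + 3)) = 15.713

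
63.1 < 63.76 True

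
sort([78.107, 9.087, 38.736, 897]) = [9.087, 38.736, 78.107, 897]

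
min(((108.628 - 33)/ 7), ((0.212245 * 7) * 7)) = 10.400005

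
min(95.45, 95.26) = 95.26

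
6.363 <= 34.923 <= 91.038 True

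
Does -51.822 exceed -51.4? No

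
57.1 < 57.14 True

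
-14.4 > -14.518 True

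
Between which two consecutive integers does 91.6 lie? 91 and 92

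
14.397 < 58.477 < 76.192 True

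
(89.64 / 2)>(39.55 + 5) True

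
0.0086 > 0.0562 False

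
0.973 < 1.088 True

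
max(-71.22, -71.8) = -71.22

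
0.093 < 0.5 True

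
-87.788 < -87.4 True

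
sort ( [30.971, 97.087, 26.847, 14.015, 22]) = [14.015, 22, 26.847, 30.971, 97.087]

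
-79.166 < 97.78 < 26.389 False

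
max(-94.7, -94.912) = -94.7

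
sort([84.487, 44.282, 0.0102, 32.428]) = [0.0102, 32.428, 44.282, 84.487]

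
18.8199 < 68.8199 True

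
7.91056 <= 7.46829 False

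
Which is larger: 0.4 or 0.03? 0.4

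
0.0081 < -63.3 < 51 False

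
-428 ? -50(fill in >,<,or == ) <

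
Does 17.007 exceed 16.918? Yes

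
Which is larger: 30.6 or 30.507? 30.6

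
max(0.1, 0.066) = 0.1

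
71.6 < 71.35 False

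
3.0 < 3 False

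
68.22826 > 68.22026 True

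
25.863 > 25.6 True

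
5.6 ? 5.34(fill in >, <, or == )>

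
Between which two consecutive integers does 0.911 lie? 0 and 1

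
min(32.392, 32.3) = 32.3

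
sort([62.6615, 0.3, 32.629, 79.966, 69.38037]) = [0.3, 32.629, 62.6615, 69.38037, 79.966]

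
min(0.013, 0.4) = 0.013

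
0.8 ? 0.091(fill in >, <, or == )>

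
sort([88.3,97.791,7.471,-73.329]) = [-73.329,7.471,88.3,97.791]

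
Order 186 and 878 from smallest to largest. 186,878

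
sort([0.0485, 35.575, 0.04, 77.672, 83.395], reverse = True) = [83.395, 77.672, 35.575, 0.0485, 0.04]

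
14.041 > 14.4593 False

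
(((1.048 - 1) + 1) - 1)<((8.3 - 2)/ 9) True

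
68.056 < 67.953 False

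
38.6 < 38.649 True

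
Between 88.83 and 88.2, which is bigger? 88.83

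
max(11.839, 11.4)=11.839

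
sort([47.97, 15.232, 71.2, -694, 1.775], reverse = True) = [71.2, 47.97, 15.232, 1.775, -694]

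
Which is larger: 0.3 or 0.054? 0.3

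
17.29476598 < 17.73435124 True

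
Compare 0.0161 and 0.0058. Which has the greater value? 0.0161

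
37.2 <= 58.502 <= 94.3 True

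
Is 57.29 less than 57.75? Yes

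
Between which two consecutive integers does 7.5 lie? 7 and 8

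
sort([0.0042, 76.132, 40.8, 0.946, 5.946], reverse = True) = [76.132, 40.8, 5.946, 0.946, 0.0042]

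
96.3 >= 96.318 False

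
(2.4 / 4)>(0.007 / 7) True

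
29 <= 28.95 False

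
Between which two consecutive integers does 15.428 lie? 15 and 16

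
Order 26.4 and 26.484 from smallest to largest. 26.4,26.484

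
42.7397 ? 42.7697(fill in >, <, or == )<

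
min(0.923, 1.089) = 0.923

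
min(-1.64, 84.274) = -1.64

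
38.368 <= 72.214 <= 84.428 True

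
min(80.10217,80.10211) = 80.10211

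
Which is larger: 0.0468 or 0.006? 0.0468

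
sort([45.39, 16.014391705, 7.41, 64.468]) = [7.41, 16.014391705, 45.39, 64.468]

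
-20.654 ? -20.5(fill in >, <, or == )<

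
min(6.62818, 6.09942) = 6.09942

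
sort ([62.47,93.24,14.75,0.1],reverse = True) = [93.24,62.47,14.75,0.1]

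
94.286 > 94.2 True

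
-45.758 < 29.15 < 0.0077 False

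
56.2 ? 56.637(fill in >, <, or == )<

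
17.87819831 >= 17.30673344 True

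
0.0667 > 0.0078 True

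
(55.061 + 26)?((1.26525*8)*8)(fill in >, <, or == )>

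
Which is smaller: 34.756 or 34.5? 34.5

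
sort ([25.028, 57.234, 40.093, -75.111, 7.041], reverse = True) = [57.234, 40.093, 25.028, 7.041, -75.111]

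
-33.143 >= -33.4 True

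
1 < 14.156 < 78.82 True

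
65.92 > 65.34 True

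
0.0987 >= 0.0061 True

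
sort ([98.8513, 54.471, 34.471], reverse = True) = [98.8513, 54.471, 34.471]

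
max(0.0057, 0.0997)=0.0997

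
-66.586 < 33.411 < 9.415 False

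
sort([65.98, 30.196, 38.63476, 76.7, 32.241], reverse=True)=[76.7, 65.98, 38.63476, 32.241, 30.196]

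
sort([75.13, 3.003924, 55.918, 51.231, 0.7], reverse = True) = [75.13, 55.918, 51.231, 3.003924, 0.7]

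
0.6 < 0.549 False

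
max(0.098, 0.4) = 0.4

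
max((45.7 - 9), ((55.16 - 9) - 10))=36.7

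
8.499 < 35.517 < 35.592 True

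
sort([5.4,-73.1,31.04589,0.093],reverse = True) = [31.04589,5.4,0.093,-73.1]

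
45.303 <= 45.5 True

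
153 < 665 True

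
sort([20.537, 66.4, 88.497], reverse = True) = [88.497, 66.4, 20.537]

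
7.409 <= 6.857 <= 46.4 False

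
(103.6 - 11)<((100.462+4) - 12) False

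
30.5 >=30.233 True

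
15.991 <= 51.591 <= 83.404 True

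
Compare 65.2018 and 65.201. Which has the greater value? 65.2018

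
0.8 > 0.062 True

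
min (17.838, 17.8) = 17.8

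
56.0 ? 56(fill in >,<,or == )==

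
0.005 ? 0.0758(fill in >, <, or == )<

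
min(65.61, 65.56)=65.56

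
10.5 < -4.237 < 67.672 False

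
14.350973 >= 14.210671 True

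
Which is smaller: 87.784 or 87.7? 87.7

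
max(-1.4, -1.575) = -1.4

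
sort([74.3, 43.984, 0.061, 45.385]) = [0.061, 43.984, 45.385, 74.3]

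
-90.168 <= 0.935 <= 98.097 True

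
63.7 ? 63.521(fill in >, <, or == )>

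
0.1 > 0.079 True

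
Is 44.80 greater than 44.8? No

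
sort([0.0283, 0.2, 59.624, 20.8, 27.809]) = [0.0283, 0.2, 20.8, 27.809, 59.624]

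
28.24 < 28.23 False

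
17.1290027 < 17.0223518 False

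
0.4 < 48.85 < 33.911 False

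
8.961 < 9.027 True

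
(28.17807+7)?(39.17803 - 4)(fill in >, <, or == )>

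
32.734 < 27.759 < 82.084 False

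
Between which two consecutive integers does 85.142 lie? 85 and 86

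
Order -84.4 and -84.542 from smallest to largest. -84.542, -84.4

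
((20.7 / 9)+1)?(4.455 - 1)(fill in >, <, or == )<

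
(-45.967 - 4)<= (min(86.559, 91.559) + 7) True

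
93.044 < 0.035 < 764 False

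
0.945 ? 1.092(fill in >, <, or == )<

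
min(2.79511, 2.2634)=2.2634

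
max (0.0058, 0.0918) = 0.0918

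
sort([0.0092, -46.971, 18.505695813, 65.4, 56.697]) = [-46.971, 0.0092, 18.505695813, 56.697, 65.4]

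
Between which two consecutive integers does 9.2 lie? 9 and 10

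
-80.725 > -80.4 False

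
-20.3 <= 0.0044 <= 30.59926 True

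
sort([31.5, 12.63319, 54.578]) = [12.63319, 31.5, 54.578]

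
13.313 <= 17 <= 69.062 True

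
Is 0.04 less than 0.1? Yes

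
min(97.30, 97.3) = 97.30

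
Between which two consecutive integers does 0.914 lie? 0 and 1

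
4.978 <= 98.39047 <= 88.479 False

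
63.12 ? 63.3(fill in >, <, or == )<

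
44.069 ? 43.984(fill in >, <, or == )>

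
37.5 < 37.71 True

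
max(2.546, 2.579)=2.579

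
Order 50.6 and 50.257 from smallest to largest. 50.257, 50.6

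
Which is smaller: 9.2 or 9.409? 9.2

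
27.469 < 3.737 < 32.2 False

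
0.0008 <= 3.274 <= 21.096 True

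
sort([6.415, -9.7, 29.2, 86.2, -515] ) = [-515, -9.7, 6.415, 29.2, 86.2]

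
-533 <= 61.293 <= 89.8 True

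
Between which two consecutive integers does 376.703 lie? 376 and 377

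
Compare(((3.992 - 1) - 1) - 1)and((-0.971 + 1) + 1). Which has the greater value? ((-0.971 + 1) + 1)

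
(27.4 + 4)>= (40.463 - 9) False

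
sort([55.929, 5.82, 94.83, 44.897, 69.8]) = [5.82, 44.897, 55.929, 69.8, 94.83]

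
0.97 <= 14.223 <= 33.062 True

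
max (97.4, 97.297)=97.4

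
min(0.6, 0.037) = 0.037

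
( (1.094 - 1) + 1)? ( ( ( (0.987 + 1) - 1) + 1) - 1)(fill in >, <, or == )>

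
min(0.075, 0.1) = 0.075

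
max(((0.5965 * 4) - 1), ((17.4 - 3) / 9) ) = 1.6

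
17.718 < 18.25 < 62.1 True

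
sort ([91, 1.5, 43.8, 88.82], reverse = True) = [91, 88.82, 43.8, 1.5]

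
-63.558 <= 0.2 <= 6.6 True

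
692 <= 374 False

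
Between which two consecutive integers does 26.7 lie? 26 and 27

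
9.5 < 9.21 False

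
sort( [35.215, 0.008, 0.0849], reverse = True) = [35.215, 0.0849, 0.008]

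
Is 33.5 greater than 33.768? No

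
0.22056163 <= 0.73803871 True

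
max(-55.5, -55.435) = -55.435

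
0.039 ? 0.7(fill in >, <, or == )<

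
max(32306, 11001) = 32306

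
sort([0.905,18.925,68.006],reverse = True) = [68.006,18.925,0.905]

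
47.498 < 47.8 True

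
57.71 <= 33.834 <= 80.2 False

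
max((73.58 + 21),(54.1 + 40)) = 94.58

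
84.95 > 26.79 True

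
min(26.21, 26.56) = 26.21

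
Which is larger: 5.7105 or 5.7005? 5.7105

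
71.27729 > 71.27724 True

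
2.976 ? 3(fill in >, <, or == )<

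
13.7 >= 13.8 False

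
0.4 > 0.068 True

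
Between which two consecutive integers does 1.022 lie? 1 and 2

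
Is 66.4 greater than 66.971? No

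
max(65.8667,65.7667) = 65.8667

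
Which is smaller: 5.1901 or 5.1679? 5.1679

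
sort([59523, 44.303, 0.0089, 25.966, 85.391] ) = [0.0089, 25.966, 44.303, 85.391, 59523]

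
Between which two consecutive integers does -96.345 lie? -97 and -96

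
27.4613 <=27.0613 False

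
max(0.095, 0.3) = 0.3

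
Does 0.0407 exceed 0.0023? Yes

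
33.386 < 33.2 False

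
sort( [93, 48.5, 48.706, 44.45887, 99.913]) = [44.45887, 48.5, 48.706, 93, 99.913]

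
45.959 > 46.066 False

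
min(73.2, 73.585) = 73.2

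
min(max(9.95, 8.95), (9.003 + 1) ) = 9.95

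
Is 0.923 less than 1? Yes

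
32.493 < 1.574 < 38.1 False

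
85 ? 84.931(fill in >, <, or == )>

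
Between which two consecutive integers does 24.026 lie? 24 and 25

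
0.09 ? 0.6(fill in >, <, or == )<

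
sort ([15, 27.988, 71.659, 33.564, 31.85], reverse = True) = [71.659, 33.564, 31.85, 27.988, 15]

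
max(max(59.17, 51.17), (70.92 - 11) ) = 59.92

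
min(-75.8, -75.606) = -75.8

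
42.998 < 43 True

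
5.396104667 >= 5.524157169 False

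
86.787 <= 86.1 False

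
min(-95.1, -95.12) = -95.12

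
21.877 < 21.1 False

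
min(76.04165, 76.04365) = 76.04165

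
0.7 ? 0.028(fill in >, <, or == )>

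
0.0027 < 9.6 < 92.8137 True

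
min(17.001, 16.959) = 16.959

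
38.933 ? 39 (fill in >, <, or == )<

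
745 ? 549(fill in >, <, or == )>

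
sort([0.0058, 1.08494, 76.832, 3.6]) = [0.0058, 1.08494, 3.6, 76.832]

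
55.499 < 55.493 False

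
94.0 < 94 False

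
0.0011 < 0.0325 True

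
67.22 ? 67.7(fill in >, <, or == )<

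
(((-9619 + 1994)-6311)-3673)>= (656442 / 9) False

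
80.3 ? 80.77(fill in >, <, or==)<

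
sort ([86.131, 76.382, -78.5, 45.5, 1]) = [-78.5, 1, 45.5, 76.382, 86.131]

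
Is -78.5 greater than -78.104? No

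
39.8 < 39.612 False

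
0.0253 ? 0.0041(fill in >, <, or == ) >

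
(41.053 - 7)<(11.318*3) False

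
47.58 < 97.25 True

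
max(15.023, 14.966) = 15.023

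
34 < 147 True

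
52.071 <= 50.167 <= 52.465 False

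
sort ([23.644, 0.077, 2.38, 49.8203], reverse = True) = [49.8203, 23.644, 2.38, 0.077]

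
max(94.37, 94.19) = 94.37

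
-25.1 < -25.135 False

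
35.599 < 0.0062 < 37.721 False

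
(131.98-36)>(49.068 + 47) False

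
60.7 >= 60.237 True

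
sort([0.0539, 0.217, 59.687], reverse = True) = [59.687, 0.217, 0.0539]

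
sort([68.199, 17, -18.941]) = [-18.941, 17, 68.199]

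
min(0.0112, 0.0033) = 0.0033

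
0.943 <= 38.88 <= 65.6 True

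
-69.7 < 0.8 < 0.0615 False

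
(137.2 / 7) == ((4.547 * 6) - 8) False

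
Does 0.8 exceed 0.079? Yes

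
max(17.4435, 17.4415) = 17.4435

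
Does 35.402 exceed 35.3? Yes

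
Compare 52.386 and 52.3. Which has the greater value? 52.386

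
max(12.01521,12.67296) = 12.67296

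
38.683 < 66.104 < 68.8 True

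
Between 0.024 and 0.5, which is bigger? 0.5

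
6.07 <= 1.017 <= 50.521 False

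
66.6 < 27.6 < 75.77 False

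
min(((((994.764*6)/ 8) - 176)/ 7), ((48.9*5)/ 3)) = 81.439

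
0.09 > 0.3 False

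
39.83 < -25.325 False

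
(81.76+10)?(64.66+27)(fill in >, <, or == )>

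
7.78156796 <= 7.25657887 False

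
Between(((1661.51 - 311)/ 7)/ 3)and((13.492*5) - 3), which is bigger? ((13.492*5) - 3)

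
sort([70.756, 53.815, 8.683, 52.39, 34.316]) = [8.683, 34.316, 52.39, 53.815, 70.756]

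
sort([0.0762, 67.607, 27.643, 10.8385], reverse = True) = [67.607, 27.643, 10.8385, 0.0762]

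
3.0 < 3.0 False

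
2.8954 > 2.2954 True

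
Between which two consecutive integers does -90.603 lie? -91 and -90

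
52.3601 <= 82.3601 True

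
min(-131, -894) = -894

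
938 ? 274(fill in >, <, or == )>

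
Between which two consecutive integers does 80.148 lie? 80 and 81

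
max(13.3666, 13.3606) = 13.3666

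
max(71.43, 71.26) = 71.43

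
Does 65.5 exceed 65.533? No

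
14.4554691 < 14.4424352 False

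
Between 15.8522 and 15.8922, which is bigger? 15.8922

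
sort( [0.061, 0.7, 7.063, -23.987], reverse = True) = [7.063, 0.7, 0.061, -23.987]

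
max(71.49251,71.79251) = 71.79251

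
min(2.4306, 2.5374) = 2.4306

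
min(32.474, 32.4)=32.4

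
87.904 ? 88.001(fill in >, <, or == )<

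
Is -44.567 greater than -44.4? No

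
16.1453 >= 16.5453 False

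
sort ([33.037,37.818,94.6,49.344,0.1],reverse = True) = [94.6,49.344,37.818,33.037,0.1]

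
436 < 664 True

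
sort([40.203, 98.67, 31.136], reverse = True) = [98.67, 40.203, 31.136]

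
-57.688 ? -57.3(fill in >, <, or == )<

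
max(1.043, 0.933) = 1.043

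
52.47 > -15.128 True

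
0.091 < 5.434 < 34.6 True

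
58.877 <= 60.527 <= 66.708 True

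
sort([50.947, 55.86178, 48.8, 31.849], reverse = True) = [55.86178, 50.947, 48.8, 31.849]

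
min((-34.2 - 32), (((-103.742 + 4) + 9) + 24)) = -66.742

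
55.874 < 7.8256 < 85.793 False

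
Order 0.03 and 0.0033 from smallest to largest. 0.0033, 0.03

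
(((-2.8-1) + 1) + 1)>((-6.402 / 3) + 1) False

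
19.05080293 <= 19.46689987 True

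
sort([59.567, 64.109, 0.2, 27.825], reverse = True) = [64.109, 59.567, 27.825, 0.2]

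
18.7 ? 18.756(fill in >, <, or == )<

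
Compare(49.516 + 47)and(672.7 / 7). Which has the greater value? (49.516 + 47)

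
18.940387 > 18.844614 True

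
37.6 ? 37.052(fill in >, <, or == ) >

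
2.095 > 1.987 True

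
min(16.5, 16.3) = 16.3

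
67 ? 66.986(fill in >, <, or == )>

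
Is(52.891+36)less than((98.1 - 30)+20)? No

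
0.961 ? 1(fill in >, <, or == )<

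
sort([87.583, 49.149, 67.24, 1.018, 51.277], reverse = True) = [87.583, 67.24, 51.277, 49.149, 1.018]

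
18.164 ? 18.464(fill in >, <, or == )<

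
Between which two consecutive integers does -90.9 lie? -91 and -90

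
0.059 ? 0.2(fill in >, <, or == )<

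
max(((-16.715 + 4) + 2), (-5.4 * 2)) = -10.715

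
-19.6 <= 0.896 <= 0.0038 False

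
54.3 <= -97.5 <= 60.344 False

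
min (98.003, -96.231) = -96.231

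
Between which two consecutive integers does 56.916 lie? 56 and 57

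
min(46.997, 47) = 46.997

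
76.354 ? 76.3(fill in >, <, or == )>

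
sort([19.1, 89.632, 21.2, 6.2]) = [6.2, 19.1, 21.2, 89.632]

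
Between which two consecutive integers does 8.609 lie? 8 and 9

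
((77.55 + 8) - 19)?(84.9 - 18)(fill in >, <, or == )<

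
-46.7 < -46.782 False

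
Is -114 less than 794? Yes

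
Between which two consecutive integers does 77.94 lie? 77 and 78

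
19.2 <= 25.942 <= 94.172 True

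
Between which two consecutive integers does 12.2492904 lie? 12 and 13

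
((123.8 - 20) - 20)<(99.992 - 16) True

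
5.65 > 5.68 False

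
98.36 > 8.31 True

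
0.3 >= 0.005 True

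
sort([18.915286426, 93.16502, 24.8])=[18.915286426, 24.8, 93.16502]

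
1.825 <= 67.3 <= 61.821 False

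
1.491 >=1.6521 False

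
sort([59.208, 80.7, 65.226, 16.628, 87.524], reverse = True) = [87.524, 80.7, 65.226, 59.208, 16.628]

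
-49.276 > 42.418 False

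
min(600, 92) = 92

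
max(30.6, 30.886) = 30.886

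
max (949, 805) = 949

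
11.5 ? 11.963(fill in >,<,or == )<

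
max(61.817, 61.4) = 61.817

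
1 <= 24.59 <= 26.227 True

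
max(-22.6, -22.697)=-22.6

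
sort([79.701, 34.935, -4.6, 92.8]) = [-4.6, 34.935, 79.701, 92.8]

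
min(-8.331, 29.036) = -8.331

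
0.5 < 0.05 False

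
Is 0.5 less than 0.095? No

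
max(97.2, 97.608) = 97.608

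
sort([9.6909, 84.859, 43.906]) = [9.6909, 43.906, 84.859]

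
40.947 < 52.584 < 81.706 True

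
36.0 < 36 False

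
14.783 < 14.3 False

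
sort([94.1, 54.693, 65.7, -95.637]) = [-95.637, 54.693, 65.7, 94.1]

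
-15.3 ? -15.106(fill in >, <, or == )<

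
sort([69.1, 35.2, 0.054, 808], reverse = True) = [808, 69.1, 35.2, 0.054]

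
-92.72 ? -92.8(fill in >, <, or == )>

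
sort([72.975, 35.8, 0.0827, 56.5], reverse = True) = [72.975, 56.5, 35.8, 0.0827]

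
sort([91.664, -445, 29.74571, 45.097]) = [-445, 29.74571, 45.097, 91.664]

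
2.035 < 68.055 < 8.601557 False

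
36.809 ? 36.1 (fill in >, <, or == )>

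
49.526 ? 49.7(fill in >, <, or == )<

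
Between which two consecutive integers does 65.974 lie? 65 and 66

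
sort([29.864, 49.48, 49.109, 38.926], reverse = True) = [49.48, 49.109, 38.926, 29.864]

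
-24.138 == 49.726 False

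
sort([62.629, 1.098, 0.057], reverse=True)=[62.629, 1.098, 0.057]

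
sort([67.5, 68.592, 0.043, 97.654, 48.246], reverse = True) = [97.654, 68.592, 67.5, 48.246, 0.043]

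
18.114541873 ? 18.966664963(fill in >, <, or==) <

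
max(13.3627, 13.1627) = 13.3627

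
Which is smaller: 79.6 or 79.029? 79.029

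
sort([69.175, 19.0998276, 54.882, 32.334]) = [19.0998276, 32.334, 54.882, 69.175]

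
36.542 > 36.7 False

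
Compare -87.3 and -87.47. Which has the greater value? -87.3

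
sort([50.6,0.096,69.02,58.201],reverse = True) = [69.02,58.201,50.6,0.096]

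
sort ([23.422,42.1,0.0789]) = [0.0789,23.422,42.1]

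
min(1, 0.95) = 0.95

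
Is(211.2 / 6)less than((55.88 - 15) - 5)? Yes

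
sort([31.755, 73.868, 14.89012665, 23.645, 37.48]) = [14.89012665, 23.645, 31.755, 37.48, 73.868]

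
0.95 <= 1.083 True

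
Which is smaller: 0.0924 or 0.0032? 0.0032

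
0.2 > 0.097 True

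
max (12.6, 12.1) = 12.6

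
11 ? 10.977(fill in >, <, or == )>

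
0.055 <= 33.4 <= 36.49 True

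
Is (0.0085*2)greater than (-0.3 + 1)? No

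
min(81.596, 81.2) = 81.2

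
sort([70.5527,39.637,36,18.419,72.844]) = [18.419,36,39.637,70.5527,72.844]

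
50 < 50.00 False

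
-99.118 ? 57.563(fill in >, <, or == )<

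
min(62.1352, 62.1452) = 62.1352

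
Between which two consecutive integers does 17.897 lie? 17 and 18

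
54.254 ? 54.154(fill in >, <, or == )>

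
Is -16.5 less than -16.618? No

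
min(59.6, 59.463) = 59.463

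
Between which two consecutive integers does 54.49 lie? 54 and 55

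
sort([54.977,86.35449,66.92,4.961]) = [4.961,54.977,66.92,86.35449]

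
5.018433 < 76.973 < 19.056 False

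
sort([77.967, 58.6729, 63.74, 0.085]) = [0.085, 58.6729, 63.74, 77.967]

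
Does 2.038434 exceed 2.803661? No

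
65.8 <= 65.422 False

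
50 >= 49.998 True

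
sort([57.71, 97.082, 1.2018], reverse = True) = [97.082, 57.71, 1.2018]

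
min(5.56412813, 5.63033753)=5.56412813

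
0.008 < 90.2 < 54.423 False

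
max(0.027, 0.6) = 0.6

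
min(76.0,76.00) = 76.0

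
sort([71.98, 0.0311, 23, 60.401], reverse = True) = [71.98, 60.401, 23, 0.0311]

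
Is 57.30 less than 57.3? No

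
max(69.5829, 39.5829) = 69.5829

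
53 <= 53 True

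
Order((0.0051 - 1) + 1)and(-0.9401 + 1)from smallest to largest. ((0.0051 - 1) + 1), (-0.9401 + 1)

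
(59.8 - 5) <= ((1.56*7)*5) False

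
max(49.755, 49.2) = 49.755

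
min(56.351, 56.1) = 56.1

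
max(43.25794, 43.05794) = 43.25794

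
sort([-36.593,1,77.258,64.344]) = [-36.593,1,64.344,77.258]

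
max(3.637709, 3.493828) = 3.637709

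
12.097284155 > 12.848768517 False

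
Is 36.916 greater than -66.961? Yes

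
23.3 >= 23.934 False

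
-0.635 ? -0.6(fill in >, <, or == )<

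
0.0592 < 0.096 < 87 True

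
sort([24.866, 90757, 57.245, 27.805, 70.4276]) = [24.866, 27.805, 57.245, 70.4276, 90757]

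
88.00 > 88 False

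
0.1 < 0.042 False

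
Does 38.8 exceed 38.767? Yes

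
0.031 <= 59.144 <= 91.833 True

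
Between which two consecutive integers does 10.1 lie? 10 and 11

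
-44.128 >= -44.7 True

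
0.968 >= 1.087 False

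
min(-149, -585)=-585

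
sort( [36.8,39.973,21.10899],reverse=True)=[39.973,36.8,21.10899]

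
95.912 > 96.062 False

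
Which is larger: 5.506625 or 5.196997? 5.506625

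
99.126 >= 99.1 True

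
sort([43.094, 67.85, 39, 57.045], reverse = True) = [67.85, 57.045, 43.094, 39]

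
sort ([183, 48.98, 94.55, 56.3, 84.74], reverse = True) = [183, 94.55, 84.74, 56.3, 48.98]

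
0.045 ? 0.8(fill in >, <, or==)<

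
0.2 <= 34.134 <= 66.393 True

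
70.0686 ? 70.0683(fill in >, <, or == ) >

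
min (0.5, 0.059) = 0.059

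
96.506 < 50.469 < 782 False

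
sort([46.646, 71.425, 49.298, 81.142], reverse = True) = [81.142, 71.425, 49.298, 46.646]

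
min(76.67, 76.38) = 76.38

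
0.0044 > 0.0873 False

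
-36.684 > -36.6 False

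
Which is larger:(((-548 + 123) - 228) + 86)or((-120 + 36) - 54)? ((-120 + 36) - 54)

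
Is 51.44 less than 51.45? Yes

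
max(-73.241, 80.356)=80.356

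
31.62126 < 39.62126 True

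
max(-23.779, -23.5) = -23.5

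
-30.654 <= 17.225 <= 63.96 True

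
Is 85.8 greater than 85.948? No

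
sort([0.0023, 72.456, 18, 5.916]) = [0.0023, 5.916, 18, 72.456]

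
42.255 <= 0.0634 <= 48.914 False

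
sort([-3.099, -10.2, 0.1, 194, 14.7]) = [-10.2, -3.099, 0.1, 14.7, 194]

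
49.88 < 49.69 False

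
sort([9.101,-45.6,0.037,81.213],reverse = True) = [81.213,9.101,0.037,-45.6]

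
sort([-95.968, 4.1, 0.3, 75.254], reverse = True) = [75.254, 4.1, 0.3, -95.968]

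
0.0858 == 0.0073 False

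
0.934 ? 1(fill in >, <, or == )<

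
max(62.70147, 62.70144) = 62.70147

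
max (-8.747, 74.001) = 74.001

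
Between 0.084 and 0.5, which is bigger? 0.5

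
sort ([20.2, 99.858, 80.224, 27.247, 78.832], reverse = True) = [99.858, 80.224, 78.832, 27.247, 20.2]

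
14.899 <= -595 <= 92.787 False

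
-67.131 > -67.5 True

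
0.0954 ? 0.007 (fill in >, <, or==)>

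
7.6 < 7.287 False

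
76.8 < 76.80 False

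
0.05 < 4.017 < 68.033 True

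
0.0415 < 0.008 False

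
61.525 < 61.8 True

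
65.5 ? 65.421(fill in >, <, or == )>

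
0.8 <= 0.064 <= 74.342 False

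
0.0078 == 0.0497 False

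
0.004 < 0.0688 True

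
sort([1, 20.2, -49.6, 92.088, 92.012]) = [-49.6, 1, 20.2, 92.012, 92.088]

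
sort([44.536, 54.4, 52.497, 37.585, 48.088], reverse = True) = [54.4, 52.497, 48.088, 44.536, 37.585]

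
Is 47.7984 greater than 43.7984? Yes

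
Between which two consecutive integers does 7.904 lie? 7 and 8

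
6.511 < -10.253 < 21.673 False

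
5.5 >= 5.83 False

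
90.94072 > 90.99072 False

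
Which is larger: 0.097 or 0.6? 0.6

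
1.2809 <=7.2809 True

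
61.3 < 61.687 True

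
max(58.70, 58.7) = 58.7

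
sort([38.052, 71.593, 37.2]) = [37.2, 38.052, 71.593]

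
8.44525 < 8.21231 False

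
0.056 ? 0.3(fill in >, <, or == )<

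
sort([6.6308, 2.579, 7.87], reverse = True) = [7.87, 6.6308, 2.579]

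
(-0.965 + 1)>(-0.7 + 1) False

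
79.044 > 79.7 False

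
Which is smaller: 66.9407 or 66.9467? 66.9407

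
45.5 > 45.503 False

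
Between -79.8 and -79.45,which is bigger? -79.45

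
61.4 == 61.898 False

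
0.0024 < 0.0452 True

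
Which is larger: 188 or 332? 332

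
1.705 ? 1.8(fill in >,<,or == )<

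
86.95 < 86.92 False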